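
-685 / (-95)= 137 / 19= 7.21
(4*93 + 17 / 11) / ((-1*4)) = -4109 / 44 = -93.39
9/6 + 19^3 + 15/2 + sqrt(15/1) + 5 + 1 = sqrt(15) + 6874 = 6877.87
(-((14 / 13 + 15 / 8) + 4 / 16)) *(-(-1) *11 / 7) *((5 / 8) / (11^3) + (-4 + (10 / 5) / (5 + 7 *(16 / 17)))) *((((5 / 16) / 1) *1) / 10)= 0.60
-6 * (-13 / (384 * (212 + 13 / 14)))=91 / 95392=0.00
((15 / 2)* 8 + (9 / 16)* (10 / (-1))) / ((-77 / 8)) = -435 / 77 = -5.65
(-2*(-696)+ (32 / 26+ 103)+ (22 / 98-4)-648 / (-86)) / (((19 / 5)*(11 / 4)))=821724600 / 5724719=143.54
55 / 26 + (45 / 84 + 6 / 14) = 1121 / 364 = 3.08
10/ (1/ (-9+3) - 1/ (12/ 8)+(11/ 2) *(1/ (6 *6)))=-720/ 49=-14.69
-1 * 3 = -3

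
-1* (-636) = 636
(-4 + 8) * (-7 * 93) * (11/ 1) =-28644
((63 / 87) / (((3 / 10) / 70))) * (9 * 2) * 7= 617400 / 29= 21289.66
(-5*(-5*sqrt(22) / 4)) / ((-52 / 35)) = -875*sqrt(22) / 208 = -19.73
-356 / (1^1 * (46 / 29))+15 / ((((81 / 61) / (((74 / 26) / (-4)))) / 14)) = -5440609 / 16146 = -336.96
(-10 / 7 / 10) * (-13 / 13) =1 / 7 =0.14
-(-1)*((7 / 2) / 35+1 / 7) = 17 / 70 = 0.24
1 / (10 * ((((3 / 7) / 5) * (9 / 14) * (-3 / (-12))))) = 196 / 27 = 7.26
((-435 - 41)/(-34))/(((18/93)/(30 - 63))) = -2387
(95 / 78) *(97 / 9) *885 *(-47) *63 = -894361825 / 26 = -34398531.73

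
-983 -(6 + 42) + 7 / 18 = -18551 / 18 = -1030.61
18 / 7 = 2.57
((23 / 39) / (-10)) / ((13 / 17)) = -391 / 5070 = -0.08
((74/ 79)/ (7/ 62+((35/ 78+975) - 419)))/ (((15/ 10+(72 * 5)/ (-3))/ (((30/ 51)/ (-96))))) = 74555/ 856690411812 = 0.00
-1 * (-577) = 577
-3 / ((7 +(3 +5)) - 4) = -3 / 11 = -0.27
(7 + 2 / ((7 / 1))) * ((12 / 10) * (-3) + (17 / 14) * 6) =6579 / 245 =26.85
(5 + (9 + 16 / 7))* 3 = 342 / 7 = 48.86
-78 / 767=-6 / 59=-0.10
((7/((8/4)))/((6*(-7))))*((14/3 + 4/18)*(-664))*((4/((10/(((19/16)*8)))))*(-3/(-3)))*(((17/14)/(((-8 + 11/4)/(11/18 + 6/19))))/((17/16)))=-37045888/178605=-207.42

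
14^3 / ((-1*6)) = -1372 / 3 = -457.33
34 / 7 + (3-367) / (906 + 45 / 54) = 169706 / 38087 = 4.46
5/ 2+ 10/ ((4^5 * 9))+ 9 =52997/ 4608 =11.50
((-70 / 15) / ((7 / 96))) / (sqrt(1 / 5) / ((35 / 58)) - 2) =8120 * sqrt(5) / 1321+49000 / 1321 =50.84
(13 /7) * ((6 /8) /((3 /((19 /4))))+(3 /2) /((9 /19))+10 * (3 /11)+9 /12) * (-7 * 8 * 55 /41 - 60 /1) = -74450675 /37884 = -1965.23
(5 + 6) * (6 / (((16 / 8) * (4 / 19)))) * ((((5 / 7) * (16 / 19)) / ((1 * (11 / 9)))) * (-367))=-198180 / 7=-28311.43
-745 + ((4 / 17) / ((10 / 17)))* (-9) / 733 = -2730443 / 3665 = -745.00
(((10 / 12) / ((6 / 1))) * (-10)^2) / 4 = 125 / 36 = 3.47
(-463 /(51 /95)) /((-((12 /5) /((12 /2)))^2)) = 1099625 /204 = 5390.32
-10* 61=-610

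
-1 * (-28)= 28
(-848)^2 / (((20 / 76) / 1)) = 13662976 / 5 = 2732595.20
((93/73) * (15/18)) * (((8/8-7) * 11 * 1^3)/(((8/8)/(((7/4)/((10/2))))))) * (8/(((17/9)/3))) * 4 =-1546776/1241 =-1246.39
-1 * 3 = -3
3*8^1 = 24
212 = 212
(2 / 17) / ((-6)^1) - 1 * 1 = -52 / 51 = -1.02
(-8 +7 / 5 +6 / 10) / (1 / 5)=-30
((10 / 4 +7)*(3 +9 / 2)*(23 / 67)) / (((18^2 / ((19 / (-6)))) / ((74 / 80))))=-307211 / 1389312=-0.22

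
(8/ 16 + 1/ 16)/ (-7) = -9/ 112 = -0.08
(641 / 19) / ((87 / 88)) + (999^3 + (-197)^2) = 1648110165032 / 1653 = 997041842.12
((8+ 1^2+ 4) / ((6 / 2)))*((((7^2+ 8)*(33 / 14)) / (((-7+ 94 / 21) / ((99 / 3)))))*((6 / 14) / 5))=-2420847 / 3710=-652.52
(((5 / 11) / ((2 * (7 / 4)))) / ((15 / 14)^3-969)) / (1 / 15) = -19600 / 9737057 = -0.00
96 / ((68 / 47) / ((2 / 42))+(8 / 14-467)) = -31584 / 143459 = -0.22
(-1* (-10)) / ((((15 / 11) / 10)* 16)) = 4.58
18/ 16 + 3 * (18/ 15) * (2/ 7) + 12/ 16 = 813/ 280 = 2.90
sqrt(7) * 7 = 7 * sqrt(7) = 18.52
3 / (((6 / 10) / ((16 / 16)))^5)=3125 / 81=38.58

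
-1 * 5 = -5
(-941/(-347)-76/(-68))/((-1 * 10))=-2259/5899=-0.38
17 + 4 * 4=33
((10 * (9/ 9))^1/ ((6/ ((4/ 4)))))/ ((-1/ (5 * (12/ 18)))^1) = -5.56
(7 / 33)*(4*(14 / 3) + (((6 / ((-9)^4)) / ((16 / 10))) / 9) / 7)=10287653 / 2598156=3.96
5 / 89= 0.06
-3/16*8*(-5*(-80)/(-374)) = 300/187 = 1.60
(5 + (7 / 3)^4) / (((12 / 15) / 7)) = 49105 / 162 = 303.12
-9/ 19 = -0.47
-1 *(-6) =6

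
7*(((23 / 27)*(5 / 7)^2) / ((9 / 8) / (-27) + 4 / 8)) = 4600 / 693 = 6.64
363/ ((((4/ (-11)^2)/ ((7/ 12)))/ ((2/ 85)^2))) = 102487/ 28900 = 3.55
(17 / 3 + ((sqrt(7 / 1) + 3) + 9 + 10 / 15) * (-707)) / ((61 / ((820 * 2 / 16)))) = -5504045 / 366 - 144935 * sqrt(7) / 122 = -18181.51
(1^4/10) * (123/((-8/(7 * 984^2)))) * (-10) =104208552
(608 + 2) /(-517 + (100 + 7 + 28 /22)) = -3355 /2248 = -1.49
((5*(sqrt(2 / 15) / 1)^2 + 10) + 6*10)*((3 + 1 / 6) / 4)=55.94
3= 3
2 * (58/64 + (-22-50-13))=-2691/16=-168.19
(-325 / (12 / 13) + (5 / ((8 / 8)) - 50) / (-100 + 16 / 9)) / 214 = -1.64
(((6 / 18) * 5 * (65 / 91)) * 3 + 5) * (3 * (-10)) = -1800 / 7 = -257.14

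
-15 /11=-1.36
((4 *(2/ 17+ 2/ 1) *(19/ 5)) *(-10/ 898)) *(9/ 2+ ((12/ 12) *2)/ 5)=-67032/ 38165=-1.76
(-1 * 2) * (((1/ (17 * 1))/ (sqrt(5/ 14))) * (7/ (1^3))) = -1.38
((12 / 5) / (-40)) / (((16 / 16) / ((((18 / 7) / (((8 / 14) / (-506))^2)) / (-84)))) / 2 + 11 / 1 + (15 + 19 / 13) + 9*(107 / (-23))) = 7489053 / 1798377200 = 0.00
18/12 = 3/2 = 1.50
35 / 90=7 / 18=0.39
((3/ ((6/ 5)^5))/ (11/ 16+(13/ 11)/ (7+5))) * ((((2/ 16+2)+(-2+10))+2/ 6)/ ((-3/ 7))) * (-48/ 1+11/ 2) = 1590.85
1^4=1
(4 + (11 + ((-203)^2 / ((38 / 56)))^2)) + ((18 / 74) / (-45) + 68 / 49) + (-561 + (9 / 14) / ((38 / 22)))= 24137814997151017 / 6544930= 3688017289.28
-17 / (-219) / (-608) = -17 / 133152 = -0.00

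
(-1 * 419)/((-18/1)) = 419/18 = 23.28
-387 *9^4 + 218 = -2538889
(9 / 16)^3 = 729 / 4096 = 0.18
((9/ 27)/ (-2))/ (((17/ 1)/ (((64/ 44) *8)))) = -64/ 561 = -0.11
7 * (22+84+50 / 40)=750.75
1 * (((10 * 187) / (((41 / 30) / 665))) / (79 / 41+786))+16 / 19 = 20266868 / 17537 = 1155.66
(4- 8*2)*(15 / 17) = -180 / 17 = -10.59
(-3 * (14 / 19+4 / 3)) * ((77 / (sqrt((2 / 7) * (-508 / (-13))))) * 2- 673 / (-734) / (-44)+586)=-1116562197 / 306812- 4543 * sqrt(23114) / 2413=-3925.47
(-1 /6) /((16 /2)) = -1 /48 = -0.02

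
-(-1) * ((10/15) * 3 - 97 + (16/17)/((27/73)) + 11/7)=-292010/3213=-90.88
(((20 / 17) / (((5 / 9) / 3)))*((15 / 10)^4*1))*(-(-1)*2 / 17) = 2187 / 578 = 3.78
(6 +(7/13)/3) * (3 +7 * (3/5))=2892/65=44.49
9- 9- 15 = -15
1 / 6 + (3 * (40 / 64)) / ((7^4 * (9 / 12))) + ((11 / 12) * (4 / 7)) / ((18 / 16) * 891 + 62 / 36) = 87604016 / 520740885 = 0.17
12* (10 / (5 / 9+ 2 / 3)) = 1080 / 11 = 98.18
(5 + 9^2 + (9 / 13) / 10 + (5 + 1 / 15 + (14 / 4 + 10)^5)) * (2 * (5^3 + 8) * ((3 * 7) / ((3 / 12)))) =2605501769843 / 260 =10021160653.24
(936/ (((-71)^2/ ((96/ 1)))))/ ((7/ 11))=988416/ 35287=28.01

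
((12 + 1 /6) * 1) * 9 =219 /2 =109.50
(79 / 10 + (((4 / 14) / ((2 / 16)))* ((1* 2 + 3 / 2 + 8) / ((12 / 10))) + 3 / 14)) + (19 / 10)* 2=3551 / 105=33.82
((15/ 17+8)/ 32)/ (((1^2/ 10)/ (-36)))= -6795/ 68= -99.93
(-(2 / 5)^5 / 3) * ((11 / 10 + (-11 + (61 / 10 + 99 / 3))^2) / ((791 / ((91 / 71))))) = -2741128 / 626796875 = -0.00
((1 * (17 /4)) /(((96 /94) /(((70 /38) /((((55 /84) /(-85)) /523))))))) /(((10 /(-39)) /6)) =40726710297 /3344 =12179040.16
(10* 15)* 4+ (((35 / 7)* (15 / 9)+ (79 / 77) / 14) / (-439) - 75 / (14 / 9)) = 391678669 / 709863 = 551.77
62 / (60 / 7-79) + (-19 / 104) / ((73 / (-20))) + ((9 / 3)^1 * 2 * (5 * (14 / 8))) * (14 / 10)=72.67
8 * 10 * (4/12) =80/3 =26.67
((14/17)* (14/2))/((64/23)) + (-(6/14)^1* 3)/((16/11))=4523/3808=1.19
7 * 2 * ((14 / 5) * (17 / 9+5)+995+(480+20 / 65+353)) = 15131816 / 585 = 25866.35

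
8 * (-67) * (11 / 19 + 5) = -56816 / 19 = -2990.32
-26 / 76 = -13 / 38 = -0.34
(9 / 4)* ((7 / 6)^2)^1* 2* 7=343 / 8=42.88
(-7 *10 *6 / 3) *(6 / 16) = -105 / 2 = -52.50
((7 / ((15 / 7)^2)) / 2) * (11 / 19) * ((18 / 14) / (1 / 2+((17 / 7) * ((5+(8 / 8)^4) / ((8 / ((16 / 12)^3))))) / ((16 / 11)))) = 33957 / 207575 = 0.16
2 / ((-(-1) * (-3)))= -2 / 3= -0.67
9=9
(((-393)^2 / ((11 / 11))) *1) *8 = 1235592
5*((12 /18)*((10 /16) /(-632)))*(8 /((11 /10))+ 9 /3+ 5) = -175 /3476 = -0.05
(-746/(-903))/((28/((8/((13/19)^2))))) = 538612/1068249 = 0.50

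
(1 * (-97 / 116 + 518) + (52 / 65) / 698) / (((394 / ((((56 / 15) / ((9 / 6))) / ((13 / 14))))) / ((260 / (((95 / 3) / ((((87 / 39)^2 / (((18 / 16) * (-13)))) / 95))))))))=-19040859246976 / 184035959215875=-0.10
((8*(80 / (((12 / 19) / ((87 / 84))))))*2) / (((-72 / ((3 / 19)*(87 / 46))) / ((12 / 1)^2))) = -201840 / 161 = -1253.66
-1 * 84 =-84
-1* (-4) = 4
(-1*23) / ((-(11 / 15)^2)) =5175 / 121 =42.77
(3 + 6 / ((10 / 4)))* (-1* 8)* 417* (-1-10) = 990792 / 5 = 198158.40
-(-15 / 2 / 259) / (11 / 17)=255 / 5698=0.04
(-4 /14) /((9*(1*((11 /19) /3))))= -38 /231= -0.16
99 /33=3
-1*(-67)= 67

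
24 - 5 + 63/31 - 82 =-60.97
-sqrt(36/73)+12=12 - 6* sqrt(73)/73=11.30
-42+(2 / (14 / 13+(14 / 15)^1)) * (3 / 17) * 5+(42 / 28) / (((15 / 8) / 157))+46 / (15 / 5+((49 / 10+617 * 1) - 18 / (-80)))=7044543281 / 83316660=84.55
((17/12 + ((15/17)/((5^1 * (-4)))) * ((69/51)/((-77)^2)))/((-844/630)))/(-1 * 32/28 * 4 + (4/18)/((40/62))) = 9831027375/39297672634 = 0.25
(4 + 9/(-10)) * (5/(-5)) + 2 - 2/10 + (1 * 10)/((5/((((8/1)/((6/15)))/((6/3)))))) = 187/10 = 18.70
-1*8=-8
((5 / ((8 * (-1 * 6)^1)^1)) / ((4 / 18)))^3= -3375 / 32768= -0.10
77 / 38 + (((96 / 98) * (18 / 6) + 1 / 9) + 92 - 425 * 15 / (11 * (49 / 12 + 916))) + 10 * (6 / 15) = 204435967585 / 2035275858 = 100.45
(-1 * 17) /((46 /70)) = -595 /23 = -25.87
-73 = -73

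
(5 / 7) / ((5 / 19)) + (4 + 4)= 75 / 7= 10.71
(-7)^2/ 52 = 49/ 52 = 0.94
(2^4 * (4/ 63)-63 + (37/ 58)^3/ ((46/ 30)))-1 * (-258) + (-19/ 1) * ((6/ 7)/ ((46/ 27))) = 52762446797/ 282717288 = 186.63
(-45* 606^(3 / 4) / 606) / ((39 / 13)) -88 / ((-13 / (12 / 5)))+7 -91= -4404 / 65 -5* 606^(3 / 4) / 202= -70.78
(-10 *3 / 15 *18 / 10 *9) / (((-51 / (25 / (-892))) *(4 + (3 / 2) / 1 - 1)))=-15 / 3791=-0.00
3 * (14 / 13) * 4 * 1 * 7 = 1176 / 13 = 90.46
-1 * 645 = -645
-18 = -18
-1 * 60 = -60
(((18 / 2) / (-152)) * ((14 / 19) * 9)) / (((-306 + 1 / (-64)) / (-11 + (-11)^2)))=199584 / 1414037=0.14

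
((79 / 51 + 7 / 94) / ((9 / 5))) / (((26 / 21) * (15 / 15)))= 272405 / 373932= 0.73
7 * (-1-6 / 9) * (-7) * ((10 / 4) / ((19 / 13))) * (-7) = -111475 / 114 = -977.85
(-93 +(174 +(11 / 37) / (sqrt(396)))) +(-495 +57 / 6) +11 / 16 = -6461 / 16 +sqrt(11) / 222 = -403.80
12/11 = 1.09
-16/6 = -8/3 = -2.67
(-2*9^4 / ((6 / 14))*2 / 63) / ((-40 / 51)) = 12393 / 10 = 1239.30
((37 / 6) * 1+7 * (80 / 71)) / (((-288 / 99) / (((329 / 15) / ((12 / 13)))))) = -281670389 / 2453760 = -114.79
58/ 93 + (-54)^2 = 2916.62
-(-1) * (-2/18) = -1/9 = -0.11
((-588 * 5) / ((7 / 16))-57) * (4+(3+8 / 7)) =-386289 / 7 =-55184.14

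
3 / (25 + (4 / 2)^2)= 3 / 29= 0.10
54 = 54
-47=-47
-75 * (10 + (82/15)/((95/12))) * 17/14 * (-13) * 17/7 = 28617069/931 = 30737.99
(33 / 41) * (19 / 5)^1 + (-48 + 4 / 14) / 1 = -64081 / 1435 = -44.66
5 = 5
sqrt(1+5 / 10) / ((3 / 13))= 13 * sqrt(6) / 6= 5.31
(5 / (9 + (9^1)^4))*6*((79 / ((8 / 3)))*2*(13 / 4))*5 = 5135 / 1168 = 4.40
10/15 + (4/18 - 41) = -40.11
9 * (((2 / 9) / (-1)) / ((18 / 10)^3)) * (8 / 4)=-500 / 729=-0.69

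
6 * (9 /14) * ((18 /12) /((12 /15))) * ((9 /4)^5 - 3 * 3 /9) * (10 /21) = 39166875 /200704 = 195.15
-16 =-16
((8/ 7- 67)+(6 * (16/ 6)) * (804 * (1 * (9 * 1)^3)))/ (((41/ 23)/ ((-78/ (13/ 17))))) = -154002069726/ 287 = -536592577.44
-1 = -1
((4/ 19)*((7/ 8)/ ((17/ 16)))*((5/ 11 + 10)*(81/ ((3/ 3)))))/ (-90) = -5796/ 3553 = -1.63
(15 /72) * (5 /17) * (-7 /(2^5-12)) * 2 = -35 /816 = -0.04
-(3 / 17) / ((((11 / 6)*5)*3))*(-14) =84 / 935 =0.09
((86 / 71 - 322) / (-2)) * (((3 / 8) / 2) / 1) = 8541 / 284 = 30.07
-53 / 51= -1.04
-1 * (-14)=14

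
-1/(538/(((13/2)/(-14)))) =13/15064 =0.00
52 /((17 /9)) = 468 /17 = 27.53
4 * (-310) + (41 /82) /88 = -218239 /176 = -1239.99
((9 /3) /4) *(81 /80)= 243 /320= 0.76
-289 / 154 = -1.88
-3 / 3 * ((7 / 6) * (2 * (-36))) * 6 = 504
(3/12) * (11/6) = 11/24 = 0.46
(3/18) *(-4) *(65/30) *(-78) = 338/3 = 112.67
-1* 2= -2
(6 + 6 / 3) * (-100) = -800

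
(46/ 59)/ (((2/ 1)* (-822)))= -23/ 48498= -0.00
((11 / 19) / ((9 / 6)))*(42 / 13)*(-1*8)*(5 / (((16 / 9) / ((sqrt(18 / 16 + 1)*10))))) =-17325*sqrt(34) / 247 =-408.99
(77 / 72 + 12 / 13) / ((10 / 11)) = 4103 / 1872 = 2.19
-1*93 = -93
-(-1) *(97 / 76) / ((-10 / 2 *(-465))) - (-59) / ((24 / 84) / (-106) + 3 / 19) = 36744022909 / 96654900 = 380.16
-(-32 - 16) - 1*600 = -552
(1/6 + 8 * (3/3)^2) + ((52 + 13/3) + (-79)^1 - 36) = -101/2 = -50.50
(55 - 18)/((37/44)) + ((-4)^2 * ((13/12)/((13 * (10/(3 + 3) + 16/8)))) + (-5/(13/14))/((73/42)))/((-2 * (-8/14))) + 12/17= 7509048/177463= 42.31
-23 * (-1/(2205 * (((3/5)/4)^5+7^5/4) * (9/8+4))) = 117760000/243109897993683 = 0.00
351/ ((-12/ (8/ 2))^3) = -13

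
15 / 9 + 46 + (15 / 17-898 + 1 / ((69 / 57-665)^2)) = -2296969170919 / 2704063248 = -849.45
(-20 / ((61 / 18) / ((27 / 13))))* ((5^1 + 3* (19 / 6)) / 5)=-28188 / 793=-35.55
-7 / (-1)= 7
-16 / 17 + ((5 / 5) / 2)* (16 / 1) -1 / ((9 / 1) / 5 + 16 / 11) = 20545 / 3043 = 6.75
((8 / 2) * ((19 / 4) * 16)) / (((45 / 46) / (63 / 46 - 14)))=-3924.98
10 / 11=0.91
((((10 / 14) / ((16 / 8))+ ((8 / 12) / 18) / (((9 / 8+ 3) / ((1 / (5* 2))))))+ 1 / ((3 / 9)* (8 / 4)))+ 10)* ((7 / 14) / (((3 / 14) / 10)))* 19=14052134 / 2673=5257.06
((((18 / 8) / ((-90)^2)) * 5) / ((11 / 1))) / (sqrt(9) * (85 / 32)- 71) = -2 / 998415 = -0.00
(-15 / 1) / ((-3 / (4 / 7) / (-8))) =-160 / 7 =-22.86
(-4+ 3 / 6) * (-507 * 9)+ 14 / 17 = 15971.32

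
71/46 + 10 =531/46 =11.54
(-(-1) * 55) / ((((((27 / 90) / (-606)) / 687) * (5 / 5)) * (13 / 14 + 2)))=-1068559800 / 41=-26062434.15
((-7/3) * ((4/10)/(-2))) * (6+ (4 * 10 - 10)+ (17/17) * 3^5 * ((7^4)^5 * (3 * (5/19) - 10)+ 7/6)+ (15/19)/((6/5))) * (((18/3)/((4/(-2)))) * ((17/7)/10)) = 60719814856001216546.86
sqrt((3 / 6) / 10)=sqrt(5) / 10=0.22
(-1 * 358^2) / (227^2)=-128164 / 51529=-2.49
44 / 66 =2 / 3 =0.67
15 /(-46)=-0.33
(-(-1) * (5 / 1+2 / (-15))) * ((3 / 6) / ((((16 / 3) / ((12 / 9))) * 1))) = 0.61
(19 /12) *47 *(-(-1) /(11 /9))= 2679 /44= 60.89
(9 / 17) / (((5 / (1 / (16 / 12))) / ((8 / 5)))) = 54 / 425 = 0.13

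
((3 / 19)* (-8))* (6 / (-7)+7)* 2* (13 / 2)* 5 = -67080 / 133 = -504.36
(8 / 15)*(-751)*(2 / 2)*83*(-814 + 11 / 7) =2835902168 / 105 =27008592.08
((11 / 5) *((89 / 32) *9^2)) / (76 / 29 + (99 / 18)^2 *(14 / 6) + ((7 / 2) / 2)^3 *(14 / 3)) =255519 / 50635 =5.05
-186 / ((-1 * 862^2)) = 0.00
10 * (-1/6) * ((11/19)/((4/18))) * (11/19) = -1815/722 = -2.51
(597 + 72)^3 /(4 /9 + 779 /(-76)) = -10779059124 /353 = -30535578.25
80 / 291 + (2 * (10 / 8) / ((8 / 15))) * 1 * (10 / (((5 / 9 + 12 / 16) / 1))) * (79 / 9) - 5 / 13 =112032365 / 355602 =315.05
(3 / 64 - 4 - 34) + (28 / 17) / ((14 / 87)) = -30157 / 1088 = -27.72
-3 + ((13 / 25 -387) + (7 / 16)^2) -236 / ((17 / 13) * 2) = -52172199 / 108800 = -479.52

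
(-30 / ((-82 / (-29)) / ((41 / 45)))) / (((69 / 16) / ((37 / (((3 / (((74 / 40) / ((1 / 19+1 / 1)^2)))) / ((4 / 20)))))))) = -14332061 / 1552500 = -9.23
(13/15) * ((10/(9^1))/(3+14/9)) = 0.21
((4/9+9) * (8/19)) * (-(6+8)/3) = -9520/513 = -18.56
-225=-225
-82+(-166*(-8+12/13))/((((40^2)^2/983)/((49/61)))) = -81.64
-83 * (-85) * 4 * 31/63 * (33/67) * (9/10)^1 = 2886906/469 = 6155.45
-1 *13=-13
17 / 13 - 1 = 4 / 13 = 0.31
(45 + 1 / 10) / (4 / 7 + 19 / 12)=18942 / 905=20.93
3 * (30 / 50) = 9 / 5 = 1.80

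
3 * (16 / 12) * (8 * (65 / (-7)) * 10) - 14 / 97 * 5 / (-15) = -6052702 / 2037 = -2971.38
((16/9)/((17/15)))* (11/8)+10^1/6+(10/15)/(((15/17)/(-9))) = -253/85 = -2.98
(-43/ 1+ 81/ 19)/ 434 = -368/ 4123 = -0.09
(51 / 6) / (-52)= -17 / 104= -0.16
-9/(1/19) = -171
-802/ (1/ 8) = -6416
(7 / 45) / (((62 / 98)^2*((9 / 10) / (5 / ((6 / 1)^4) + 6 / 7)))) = 18754211 / 50440968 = 0.37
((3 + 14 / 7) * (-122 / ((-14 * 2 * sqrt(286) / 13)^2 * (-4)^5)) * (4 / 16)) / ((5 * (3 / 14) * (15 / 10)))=793 / 11354112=0.00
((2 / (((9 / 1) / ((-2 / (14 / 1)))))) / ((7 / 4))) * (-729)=13.22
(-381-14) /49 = -395 /49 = -8.06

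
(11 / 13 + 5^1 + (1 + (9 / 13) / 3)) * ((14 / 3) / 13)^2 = 18032 / 19773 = 0.91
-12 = -12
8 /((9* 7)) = 8 /63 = 0.13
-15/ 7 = -2.14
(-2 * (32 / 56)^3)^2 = 16384 / 117649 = 0.14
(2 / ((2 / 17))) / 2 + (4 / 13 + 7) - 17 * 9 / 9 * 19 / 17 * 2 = -577 / 26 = -22.19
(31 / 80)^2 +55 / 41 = 391401 / 262400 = 1.49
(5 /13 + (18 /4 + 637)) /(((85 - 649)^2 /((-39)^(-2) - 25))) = -26440939 /524142684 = -0.05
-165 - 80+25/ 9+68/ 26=-28034/ 117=-239.61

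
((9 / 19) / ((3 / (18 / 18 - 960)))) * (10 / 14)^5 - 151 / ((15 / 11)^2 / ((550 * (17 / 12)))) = -155934744313 / 2463426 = -63299.95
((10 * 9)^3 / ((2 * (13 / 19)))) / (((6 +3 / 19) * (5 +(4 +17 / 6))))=87723000 / 11999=7310.86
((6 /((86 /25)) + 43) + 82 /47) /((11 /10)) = 939540 /22231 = 42.26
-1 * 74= -74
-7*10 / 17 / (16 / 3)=-105 / 136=-0.77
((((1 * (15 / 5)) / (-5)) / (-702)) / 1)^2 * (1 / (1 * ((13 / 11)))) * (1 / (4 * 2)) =11 / 142365600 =0.00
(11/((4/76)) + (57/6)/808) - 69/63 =207.92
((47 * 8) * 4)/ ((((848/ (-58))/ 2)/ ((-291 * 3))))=9519192/ 53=179607.40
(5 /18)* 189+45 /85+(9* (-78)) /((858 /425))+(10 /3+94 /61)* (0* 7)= -110217 /374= -294.70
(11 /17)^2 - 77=-22132 /289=-76.58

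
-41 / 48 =-0.85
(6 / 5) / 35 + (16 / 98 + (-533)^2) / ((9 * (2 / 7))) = 16571873 / 150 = 110479.15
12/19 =0.63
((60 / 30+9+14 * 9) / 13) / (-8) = -137 / 104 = -1.32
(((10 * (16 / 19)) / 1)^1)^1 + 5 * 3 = 445 / 19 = 23.42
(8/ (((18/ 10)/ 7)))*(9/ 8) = 35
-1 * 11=-11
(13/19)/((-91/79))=-79/133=-0.59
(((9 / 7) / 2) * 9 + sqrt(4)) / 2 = 109 / 28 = 3.89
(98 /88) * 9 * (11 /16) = 6.89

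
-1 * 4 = -4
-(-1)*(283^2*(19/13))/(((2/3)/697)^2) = 6653260647171/52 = 127947320137.90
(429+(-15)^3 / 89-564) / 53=-15390 / 4717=-3.26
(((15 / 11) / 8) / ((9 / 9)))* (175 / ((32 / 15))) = 39375 / 2816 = 13.98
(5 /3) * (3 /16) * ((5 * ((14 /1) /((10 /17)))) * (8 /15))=119 /6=19.83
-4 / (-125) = 4 / 125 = 0.03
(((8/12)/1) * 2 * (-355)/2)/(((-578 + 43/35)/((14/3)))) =1.91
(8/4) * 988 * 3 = 5928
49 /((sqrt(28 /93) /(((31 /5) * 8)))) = 868 * sqrt(651) /5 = 4429.35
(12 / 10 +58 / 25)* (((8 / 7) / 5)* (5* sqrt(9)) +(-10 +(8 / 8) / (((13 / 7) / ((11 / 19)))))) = -952424 / 43225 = -22.03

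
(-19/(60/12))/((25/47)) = -893/125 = -7.14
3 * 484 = 1452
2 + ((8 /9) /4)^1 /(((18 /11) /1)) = 173 /81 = 2.14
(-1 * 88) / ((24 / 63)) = -231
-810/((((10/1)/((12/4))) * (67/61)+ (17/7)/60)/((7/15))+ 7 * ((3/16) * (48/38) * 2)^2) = -3496053960/41015209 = -85.24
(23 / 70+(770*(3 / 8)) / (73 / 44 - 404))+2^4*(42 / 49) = 786319 / 59010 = 13.33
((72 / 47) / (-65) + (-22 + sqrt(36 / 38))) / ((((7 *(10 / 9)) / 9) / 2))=-5449842 / 106925 + 243 *sqrt(38) / 665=-48.72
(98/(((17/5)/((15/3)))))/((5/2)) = 980/17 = 57.65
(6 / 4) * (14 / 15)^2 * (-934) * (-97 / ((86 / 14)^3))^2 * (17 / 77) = -246068228058772 / 5215124515425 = -47.18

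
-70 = -70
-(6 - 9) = 3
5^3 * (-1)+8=-117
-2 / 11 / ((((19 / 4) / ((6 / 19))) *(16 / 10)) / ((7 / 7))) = -30 / 3971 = -0.01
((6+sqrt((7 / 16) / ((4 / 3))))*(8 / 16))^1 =sqrt(21) / 16+3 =3.29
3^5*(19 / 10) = 4617 / 10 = 461.70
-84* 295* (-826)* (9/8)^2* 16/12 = 69080445/2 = 34540222.50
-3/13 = -0.23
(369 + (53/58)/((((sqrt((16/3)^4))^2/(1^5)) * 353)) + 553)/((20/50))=6185624556505/2683568128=2305.00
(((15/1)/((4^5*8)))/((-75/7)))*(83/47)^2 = -48223/90480640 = -0.00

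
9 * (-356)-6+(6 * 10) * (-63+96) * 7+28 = 10678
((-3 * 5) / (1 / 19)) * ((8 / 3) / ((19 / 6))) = -240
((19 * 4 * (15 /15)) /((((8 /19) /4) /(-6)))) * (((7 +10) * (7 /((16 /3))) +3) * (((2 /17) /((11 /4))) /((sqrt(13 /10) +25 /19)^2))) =-427830810900 /5596723 +37141485000 * sqrt(130) /5596723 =-777.73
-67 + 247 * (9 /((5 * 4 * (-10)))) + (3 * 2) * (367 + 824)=1413577 /200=7067.88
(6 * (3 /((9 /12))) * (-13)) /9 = -104 /3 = -34.67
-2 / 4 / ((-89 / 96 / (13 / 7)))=1.00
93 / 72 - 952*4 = -91361 / 24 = -3806.71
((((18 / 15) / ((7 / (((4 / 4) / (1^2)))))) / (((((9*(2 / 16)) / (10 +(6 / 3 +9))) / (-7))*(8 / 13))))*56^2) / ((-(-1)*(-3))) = 570752 / 15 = 38050.13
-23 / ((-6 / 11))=253 / 6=42.17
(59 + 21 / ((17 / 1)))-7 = 905 / 17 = 53.24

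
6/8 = 3/4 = 0.75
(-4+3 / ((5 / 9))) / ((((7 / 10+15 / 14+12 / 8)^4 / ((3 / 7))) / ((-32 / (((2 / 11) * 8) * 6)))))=-52822000 / 2750058481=-0.02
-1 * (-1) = 1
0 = 0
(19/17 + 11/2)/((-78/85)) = -7.21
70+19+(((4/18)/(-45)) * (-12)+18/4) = 25261/270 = 93.56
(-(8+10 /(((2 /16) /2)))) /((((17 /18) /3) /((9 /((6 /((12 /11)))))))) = -873.24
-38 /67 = -0.57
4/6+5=17/3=5.67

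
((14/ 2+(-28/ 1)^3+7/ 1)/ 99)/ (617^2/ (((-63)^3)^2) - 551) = 76202255081169/ 189477471350585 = 0.40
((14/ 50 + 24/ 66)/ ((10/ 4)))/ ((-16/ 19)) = -3363/ 11000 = -0.31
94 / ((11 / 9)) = 846 / 11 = 76.91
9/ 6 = 3/ 2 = 1.50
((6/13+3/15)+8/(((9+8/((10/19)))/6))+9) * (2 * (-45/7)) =-235512/1573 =-149.72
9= 9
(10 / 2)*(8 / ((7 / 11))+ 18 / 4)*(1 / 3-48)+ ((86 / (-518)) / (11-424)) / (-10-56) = -4787371763 / 1176637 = -4068.69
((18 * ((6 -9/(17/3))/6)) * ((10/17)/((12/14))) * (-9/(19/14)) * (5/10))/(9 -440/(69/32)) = 11410875/73903369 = 0.15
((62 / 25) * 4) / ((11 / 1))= 248 / 275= 0.90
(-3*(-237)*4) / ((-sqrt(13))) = -2844*sqrt(13) / 13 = -788.78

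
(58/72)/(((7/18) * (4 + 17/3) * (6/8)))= 0.29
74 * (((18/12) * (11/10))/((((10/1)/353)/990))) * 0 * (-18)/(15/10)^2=0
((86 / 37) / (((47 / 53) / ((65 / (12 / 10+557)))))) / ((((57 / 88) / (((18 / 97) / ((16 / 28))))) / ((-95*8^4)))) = -28032356352000 / 470794253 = -59542.69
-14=-14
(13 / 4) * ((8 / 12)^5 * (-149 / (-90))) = 0.71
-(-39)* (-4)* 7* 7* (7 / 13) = -4116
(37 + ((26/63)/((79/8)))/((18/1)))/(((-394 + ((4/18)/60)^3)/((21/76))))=-302069351250/11640408100499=-0.03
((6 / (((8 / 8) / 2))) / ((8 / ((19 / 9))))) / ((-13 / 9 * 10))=-57 / 260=-0.22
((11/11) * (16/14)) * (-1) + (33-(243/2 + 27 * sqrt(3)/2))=-1255/14-27 * sqrt(3)/2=-113.03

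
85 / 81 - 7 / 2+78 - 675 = -97111 / 162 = -599.45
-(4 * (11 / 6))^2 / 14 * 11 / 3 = -2662 / 189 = -14.08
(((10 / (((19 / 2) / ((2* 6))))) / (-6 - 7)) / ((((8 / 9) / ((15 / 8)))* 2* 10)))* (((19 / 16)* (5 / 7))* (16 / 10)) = -405 / 2912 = -0.14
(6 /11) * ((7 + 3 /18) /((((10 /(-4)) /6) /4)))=-2064 /55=-37.53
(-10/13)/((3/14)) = -140/39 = -3.59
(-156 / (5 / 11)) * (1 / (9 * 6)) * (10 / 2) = -286 / 9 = -31.78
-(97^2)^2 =-88529281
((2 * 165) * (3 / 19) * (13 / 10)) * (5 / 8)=6435 / 152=42.34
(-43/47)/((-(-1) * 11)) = -43/517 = -0.08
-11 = -11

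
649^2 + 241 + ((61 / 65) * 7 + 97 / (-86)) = 2355891197 / 5590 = 421447.44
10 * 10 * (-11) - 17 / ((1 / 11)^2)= -3157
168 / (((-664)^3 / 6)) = -0.00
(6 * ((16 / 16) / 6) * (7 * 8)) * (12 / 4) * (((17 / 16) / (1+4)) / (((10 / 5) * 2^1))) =357 / 40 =8.92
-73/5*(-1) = 73/5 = 14.60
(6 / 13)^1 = 6 / 13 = 0.46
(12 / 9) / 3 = 4 / 9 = 0.44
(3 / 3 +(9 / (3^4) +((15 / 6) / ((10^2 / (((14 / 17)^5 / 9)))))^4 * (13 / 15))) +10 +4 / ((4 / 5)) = 4027589820372281050041562518723703 / 249988333678263031120095976509375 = 16.11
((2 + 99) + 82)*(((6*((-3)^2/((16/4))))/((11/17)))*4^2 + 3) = 678015/11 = 61637.73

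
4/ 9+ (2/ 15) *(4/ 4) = 26/ 45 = 0.58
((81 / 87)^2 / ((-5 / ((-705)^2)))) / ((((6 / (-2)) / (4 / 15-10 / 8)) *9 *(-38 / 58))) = 10556811 / 2204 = 4789.84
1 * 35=35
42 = 42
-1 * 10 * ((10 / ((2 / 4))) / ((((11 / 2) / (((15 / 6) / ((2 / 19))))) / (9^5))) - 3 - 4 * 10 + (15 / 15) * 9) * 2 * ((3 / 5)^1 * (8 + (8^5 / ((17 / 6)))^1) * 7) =-927073228279296 / 187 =-4957610846413.35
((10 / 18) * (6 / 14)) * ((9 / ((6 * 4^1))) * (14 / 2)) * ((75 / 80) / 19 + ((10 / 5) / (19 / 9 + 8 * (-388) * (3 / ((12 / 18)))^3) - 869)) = -3362305954805 / 6191018368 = -543.09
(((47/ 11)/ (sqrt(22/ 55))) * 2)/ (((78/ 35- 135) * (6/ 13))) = -21385 * sqrt(10)/ 306702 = -0.22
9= 9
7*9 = 63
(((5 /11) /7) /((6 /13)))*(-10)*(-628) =883.55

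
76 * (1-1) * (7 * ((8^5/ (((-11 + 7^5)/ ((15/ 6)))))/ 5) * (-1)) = 0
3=3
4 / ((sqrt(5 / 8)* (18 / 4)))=16* sqrt(10) / 45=1.12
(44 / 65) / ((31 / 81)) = 3564 / 2015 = 1.77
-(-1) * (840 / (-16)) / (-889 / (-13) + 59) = -455 / 1104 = -0.41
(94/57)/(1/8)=752/57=13.19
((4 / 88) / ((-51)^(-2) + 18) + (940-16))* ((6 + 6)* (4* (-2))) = -45683483184 / 515009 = -88704.24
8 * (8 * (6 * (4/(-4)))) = -384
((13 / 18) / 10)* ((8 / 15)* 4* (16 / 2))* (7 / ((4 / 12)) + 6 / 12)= 17888 / 675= 26.50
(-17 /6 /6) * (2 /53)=-17 /954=-0.02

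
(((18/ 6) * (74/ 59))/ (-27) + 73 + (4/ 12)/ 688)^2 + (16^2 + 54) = 749903060118721/ 133464547584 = 5618.74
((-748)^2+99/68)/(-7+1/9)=-342417339/4216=-81218.53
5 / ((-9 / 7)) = -35 / 9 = -3.89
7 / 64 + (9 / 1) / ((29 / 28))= 8.80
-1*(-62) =62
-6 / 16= -3 / 8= -0.38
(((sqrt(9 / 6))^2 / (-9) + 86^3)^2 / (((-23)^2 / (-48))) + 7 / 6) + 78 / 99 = -1281668329167559 / 34914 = -36709295101.32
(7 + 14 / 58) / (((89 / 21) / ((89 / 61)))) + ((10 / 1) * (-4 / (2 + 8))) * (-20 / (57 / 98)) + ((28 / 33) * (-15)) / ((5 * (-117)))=6058562678 / 43257357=140.06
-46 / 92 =-1 / 2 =-0.50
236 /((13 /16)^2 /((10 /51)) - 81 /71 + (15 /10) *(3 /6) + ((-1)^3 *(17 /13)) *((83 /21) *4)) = -11710433280 /878185283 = -13.33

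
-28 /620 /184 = -7 /28520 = -0.00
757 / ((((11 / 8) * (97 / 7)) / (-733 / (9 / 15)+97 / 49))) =-1085804464 / 22407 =-48458.27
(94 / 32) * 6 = 141 / 8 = 17.62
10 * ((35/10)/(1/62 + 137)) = 434/1699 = 0.26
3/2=1.50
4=4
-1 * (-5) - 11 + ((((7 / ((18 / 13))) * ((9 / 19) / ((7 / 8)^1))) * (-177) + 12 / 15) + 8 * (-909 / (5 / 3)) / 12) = -81056 / 95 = -853.22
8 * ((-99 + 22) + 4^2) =-488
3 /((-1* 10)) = -0.30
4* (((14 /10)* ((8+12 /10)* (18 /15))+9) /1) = 12228 /125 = 97.82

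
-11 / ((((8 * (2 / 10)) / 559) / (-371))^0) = -11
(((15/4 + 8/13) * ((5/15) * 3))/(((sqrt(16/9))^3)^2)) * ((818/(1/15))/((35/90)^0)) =1015238205/106496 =9533.11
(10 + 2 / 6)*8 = 248 / 3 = 82.67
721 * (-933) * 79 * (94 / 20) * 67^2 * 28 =-156971026664214 / 5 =-31394205332842.80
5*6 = 30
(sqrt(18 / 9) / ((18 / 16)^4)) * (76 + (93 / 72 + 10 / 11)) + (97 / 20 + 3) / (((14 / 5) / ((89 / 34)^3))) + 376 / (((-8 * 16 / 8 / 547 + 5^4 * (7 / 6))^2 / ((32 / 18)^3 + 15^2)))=119.49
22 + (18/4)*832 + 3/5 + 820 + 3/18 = 137603/30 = 4586.77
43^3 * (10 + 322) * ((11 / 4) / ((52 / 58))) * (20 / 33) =1913733490 / 39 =49070089.49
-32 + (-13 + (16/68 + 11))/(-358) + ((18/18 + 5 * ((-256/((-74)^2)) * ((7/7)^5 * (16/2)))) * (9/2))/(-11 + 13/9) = -22631838695/716529124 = -31.59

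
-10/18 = -5/9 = -0.56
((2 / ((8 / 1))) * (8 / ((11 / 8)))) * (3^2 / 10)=72 / 55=1.31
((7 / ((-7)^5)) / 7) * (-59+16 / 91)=5353 / 1529437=0.00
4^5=1024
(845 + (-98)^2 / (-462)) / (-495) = -27199 / 16335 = -1.67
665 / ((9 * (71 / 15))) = 3325 / 213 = 15.61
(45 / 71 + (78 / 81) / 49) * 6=122762 / 31311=3.92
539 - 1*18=521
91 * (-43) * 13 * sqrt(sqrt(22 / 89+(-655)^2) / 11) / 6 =-50869 * sqrt(33) * 4242583^(1 / 4) * 89^(3 / 4) / 5874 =-65422.38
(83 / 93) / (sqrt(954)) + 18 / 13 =83 *sqrt(106) / 29574 + 18 / 13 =1.41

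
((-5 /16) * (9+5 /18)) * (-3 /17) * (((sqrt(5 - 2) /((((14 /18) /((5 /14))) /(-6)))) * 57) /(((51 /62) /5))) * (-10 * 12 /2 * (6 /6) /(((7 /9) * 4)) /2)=14938880625 * sqrt(3) /3172064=8157.12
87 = 87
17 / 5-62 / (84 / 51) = -2397 / 70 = -34.24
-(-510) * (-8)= -4080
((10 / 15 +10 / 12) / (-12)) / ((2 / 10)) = -5 / 8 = -0.62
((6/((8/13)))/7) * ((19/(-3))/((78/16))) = -1.81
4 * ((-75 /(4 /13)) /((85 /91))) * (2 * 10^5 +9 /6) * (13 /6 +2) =-59150443625 /68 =-869859465.07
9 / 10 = 0.90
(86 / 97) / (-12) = -43 / 582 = -0.07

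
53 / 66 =0.80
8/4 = 2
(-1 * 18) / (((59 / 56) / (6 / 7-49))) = 48528 / 59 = 822.51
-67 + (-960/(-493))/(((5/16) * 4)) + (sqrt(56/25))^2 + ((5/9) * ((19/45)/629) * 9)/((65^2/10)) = -2578701197/40800825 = -63.20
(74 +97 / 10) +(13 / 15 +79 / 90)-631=-4910 / 9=-545.56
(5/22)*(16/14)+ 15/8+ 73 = 46283/616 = 75.13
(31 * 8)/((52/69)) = 4278/13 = 329.08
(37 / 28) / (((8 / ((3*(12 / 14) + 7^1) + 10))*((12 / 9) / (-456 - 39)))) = -7527465 / 6272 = -1200.17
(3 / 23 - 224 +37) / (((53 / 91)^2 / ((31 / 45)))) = -379.51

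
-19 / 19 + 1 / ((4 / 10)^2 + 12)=-279 / 304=-0.92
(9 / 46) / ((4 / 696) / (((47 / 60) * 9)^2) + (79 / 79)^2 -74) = -15566823 / 5808145426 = -0.00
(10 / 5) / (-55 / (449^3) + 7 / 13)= 1176745037 / 316815614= 3.71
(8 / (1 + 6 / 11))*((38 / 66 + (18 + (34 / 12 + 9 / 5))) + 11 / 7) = 128.28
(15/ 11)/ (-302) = -15/ 3322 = -0.00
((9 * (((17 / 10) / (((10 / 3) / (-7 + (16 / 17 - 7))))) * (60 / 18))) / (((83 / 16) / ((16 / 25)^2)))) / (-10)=2045952 / 1296875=1.58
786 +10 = 796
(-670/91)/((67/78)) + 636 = 627.43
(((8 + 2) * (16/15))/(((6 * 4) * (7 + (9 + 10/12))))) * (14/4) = 28/303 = 0.09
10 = 10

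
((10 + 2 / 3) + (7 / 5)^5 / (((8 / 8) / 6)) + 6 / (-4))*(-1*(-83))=64484941 / 18750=3439.20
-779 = -779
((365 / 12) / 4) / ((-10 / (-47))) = 3431 / 96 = 35.74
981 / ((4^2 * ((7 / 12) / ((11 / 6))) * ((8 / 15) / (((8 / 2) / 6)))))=53955 / 224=240.87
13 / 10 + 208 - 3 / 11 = 22993 / 110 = 209.03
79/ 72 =1.10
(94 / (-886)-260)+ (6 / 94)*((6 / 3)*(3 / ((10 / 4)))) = -27062397 / 104105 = -259.95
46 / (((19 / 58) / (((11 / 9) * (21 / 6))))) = 102718 / 171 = 600.69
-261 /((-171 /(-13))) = -377 /19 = -19.84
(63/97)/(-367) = -63/35599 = -0.00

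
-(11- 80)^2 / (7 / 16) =-76176 / 7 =-10882.29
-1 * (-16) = 16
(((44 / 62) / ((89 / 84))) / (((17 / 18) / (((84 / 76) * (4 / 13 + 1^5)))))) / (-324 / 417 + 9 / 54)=-582585696 / 346869757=-1.68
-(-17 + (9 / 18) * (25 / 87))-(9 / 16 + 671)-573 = -1708967 / 1392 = -1227.71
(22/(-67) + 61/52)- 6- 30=-122481/3484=-35.16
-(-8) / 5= 8 / 5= 1.60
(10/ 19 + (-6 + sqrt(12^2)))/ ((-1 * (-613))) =124/ 11647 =0.01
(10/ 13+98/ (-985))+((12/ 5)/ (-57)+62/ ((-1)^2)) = 3047398/ 48659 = 62.63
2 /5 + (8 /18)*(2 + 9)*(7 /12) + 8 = 11.25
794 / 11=72.18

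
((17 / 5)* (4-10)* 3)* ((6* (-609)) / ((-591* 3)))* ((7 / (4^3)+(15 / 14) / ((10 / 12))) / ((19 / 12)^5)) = -8625528000 / 487791503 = -17.68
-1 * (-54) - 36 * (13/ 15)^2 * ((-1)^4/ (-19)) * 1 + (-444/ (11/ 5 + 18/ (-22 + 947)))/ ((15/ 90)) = -1116447722/ 975175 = -1144.87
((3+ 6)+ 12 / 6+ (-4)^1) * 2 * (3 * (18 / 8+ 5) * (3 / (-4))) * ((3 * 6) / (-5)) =822.15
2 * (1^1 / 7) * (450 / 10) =90 / 7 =12.86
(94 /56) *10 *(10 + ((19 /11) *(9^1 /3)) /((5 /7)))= 44603 /154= 289.63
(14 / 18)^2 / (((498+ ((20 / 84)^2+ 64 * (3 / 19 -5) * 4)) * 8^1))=-45619 / 447351480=-0.00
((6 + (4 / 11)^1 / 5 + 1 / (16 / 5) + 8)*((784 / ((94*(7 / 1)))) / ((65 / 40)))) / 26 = 177226 / 436865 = 0.41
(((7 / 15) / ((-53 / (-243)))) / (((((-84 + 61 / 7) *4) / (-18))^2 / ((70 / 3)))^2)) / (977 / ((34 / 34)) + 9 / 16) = 972587812140 / 63941503876858093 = 0.00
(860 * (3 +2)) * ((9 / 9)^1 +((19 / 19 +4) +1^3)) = 30100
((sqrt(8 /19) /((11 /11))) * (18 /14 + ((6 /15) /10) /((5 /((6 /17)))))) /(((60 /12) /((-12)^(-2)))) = 6389 * sqrt(38) /33915000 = 0.00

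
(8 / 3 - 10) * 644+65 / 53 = -750709 / 159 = -4721.44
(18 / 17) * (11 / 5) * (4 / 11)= 72 / 85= 0.85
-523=-523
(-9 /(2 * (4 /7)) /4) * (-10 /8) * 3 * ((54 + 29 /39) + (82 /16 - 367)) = -30184875 /13312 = -2267.49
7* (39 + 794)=5831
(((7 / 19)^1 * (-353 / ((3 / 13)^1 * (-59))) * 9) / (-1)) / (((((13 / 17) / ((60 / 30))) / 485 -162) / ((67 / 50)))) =10647136227 / 14973012035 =0.71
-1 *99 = -99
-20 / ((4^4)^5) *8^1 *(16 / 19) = -5 / 40802189312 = -0.00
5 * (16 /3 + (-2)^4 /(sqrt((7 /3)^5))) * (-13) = -1040 /3 - 9360 * sqrt(21) /343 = -471.72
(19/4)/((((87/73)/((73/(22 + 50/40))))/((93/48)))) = 101251/4176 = 24.25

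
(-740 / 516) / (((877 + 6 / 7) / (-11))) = 0.02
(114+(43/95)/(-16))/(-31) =-173237/47120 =-3.68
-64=-64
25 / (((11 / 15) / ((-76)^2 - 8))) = 2163000 / 11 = 196636.36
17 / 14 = 1.21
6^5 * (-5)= -38880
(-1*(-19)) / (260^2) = 19 / 67600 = 0.00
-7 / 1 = -7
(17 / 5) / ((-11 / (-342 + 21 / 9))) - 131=-4292 / 165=-26.01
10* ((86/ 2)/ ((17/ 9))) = 3870/ 17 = 227.65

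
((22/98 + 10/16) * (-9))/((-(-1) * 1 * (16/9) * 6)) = -0.72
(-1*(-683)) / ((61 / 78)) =53274 / 61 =873.34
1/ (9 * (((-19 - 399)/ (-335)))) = 335/ 3762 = 0.09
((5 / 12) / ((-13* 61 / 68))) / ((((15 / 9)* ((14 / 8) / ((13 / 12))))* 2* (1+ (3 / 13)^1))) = -221 / 40992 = -0.01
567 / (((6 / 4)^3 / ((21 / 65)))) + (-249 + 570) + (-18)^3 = -354687 / 65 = -5456.72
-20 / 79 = -0.25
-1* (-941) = 941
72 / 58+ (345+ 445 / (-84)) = 830539 / 2436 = 340.94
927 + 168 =1095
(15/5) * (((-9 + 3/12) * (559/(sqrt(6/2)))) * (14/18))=-136955 * sqrt(3)/36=-6589.25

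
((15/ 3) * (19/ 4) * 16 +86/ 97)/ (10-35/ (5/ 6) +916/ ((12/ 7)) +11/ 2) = 221676/ 295559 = 0.75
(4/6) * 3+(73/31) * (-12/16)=0.23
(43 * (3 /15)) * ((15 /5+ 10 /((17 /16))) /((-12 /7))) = -63511 /1020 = -62.27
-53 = -53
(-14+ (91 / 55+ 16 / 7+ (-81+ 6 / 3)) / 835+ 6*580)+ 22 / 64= 35658046689 / 10287200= 3466.25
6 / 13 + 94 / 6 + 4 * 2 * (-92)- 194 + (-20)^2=-513.87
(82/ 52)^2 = 1681/ 676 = 2.49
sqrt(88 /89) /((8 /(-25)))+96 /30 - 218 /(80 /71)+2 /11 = -83641 /440 - 25*sqrt(1958) /356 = -193.20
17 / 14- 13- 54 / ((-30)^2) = -2073 / 175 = -11.85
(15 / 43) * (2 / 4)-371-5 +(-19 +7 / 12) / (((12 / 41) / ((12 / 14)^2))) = -3557081 / 8428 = -422.06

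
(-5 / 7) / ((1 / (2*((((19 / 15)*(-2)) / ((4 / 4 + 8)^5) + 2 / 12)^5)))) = -320077893163126088988852407 / 1744492110091201790711705070000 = -0.00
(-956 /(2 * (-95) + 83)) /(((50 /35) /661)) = 2211706 /535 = 4134.03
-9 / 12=-3 / 4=-0.75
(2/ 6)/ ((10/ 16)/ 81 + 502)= 216/ 325301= 0.00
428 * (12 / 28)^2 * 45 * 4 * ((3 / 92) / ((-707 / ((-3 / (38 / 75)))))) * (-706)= -41302588500 / 15138991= -2728.23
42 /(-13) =-42 /13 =-3.23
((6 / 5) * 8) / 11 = 48 / 55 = 0.87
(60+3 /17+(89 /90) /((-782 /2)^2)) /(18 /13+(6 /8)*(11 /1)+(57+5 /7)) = 150693379018 /168654497175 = 0.89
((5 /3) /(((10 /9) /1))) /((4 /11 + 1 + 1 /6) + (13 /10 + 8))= 495 /3574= 0.14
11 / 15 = 0.73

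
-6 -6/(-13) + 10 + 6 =136/13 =10.46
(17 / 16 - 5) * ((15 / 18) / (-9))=35 / 96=0.36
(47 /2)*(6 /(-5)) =-141 /5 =-28.20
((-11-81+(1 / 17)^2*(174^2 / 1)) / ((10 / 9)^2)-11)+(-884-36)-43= -6962468 / 7225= -963.66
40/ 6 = 20/ 3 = 6.67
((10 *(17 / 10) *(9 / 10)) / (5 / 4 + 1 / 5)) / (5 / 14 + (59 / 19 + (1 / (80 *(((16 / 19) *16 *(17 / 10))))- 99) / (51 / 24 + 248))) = 12221121024 / 3551776351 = 3.44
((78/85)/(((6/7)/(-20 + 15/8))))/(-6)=2639/816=3.23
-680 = -680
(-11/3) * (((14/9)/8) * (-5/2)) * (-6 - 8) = -2695/108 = -24.95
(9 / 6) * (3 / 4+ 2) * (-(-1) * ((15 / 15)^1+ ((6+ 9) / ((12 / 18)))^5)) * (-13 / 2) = -79162579353 / 512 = -154614412.80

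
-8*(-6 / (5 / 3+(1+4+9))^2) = 432 / 2209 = 0.20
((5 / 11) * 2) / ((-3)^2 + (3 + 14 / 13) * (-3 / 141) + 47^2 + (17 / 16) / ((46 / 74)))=2248480 / 5489854469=0.00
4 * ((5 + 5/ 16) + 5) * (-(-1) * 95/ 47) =83.38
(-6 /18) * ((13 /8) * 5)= -65 /24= -2.71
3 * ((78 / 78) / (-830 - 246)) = -3 / 1076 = -0.00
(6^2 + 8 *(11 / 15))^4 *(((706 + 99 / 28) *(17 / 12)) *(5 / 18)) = 1641609322660312 / 1913625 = 857853196.24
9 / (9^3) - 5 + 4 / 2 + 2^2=82 / 81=1.01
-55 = -55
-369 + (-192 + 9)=-552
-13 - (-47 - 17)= 51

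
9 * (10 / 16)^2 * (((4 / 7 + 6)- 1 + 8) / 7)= 21375 / 3136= 6.82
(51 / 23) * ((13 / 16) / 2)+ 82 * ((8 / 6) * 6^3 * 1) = 17382039 / 736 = 23616.90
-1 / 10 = -0.10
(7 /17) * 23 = 161 /17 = 9.47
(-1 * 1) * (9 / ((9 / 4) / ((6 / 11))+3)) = -24 / 19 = -1.26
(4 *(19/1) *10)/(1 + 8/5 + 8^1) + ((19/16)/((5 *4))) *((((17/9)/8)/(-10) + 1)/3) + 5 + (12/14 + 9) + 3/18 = 22243509047/256435200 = 86.74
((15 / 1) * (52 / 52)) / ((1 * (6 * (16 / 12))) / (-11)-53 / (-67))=11055 / 47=235.21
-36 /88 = -9 /22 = -0.41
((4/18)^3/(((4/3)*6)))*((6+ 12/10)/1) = 4/405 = 0.01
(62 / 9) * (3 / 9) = 62 / 27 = 2.30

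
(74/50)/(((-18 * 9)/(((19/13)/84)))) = -703/4422600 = -0.00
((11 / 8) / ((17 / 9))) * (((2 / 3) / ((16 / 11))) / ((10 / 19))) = 6897 / 10880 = 0.63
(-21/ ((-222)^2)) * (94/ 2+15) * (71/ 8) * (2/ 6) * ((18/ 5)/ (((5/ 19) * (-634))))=292733/ 173589200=0.00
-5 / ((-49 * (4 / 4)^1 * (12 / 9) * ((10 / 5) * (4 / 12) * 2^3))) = 45 / 3136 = 0.01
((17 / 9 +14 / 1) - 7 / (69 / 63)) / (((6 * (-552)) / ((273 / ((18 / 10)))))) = -447265 / 1028376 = -0.43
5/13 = 0.38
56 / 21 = 8 / 3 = 2.67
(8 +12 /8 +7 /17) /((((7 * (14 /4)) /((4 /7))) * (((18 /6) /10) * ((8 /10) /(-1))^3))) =-1.51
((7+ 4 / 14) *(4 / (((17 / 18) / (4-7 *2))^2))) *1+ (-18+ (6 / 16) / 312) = 321699575 / 99008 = 3249.23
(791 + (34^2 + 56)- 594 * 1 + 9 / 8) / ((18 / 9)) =11281 / 16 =705.06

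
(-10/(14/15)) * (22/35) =-330/49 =-6.73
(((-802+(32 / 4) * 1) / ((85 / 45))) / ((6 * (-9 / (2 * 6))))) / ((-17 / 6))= -9528 / 289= -32.97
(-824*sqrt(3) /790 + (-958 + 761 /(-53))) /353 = -51535 /18709-412*sqrt(3) /139435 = -2.76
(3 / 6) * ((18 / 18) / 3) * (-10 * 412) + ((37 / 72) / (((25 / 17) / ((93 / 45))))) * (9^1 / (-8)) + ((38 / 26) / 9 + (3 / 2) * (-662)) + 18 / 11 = -17283693071 / 10296000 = -1678.68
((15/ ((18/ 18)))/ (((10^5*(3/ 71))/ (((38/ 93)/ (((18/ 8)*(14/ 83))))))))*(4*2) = 111967/ 3661875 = 0.03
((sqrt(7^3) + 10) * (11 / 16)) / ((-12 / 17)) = -1309 * sqrt(7) / 192 - 935 / 96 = -27.78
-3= -3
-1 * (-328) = 328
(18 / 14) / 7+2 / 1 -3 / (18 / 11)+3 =3.35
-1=-1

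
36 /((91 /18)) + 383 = 35501 /91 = 390.12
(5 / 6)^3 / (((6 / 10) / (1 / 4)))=625 / 2592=0.24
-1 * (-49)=49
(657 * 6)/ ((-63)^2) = 146/ 147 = 0.99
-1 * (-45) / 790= 9 / 158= 0.06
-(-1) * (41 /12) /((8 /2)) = 41 /48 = 0.85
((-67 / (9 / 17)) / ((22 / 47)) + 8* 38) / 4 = 6659 / 792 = 8.41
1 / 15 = 0.07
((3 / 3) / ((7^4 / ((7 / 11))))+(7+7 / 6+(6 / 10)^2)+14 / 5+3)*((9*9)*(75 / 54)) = 24324981 / 15092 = 1611.78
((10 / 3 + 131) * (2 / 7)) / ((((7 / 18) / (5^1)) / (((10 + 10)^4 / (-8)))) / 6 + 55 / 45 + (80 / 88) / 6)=31917600000 / 1142399461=27.94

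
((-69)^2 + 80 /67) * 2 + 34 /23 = 14679360 /1541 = 9525.87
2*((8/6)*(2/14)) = 8/21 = 0.38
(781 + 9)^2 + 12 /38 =11857906 /19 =624100.32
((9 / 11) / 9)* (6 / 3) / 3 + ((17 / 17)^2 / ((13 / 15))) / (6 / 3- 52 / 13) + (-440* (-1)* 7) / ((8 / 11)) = 3633187 / 858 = 4234.48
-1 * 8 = -8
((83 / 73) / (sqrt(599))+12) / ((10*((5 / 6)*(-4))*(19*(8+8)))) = -9 / 7600- 249*sqrt(599) / 1329300800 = -0.00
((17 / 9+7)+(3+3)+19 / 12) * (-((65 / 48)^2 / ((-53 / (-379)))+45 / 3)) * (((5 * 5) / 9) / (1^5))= -50893557875 / 39564288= -1286.35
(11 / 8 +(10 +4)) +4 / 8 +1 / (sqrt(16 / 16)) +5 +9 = 247 / 8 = 30.88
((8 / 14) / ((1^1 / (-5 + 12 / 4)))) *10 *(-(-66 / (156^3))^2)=605 / 175155244992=0.00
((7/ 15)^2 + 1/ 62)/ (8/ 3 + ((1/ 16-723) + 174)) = -2008/ 4689525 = -0.00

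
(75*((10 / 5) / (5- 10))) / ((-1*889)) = 30 / 889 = 0.03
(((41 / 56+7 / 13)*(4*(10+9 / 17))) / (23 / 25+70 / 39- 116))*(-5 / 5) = 0.47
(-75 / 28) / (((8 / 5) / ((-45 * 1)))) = 16875 / 224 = 75.33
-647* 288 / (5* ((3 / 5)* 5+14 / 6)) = -34938 / 5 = -6987.60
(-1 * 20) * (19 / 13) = -380 / 13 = -29.23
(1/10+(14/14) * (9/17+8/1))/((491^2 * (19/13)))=19071/778691630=0.00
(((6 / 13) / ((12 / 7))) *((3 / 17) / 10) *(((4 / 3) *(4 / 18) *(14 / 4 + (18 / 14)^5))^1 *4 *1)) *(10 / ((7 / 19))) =35833544 / 33429123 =1.07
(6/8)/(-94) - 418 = -157171/376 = -418.01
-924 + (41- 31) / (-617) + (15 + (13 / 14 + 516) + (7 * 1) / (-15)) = -50863261 / 129570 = -392.55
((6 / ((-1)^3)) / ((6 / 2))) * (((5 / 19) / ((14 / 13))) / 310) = -13 / 8246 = -0.00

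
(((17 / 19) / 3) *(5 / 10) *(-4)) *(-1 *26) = 884 / 57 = 15.51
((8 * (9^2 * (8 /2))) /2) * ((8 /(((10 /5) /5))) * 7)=181440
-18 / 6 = -3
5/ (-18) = -5/ 18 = -0.28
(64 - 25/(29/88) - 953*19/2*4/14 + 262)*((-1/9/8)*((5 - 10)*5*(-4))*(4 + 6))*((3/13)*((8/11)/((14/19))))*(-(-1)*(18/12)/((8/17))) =19150871875/812812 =23561.26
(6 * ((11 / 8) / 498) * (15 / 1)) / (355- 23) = 165 / 220448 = 0.00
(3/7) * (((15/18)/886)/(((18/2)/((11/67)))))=55/7479612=0.00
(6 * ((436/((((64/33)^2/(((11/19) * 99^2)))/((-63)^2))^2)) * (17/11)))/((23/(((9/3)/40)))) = 329207218687975634402110407/696506122240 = 472655168671350.74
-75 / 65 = -15 / 13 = -1.15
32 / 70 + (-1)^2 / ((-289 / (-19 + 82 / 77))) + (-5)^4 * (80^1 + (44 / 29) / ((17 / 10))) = 50558.33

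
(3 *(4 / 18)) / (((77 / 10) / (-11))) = -20 / 21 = -0.95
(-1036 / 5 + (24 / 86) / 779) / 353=-34702832 / 59122205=-0.59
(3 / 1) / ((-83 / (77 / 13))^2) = 0.02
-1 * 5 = -5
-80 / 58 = -40 / 29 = -1.38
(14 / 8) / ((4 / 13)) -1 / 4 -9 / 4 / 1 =51 / 16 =3.19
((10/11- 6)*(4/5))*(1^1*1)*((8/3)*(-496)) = 888832/165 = 5386.86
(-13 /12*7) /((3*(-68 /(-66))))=-1001 /408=-2.45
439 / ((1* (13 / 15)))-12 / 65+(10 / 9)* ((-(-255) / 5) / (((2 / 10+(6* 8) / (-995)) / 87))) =323817613 / 9815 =32992.12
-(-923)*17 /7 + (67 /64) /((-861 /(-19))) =123520825 /55104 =2241.59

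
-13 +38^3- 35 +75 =54899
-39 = -39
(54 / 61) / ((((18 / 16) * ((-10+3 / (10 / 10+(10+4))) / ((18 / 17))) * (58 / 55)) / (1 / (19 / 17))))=-118800 / 1646939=-0.07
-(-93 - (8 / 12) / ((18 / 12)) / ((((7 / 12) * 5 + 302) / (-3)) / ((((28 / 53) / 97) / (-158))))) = 93.00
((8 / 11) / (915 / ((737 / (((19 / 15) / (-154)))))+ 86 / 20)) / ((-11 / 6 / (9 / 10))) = -50652 / 608603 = -0.08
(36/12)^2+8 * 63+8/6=1543/3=514.33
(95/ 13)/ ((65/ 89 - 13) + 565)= 8455/ 639509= 0.01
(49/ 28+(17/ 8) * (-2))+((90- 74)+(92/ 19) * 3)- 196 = -6383/ 38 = -167.97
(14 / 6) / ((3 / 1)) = 7 / 9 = 0.78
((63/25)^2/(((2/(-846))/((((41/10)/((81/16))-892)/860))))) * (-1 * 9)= -16832334519/671875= -25052.78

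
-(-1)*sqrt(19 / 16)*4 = sqrt(19) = 4.36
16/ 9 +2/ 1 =34/ 9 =3.78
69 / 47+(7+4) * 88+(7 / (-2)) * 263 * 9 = -687613 / 94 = -7315.03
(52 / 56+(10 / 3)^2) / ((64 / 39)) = 19721 / 2688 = 7.34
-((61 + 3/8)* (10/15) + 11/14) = -3503/84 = -41.70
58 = 58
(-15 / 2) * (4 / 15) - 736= -738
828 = 828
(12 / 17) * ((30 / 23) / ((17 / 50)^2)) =900000 / 112999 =7.96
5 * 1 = 5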